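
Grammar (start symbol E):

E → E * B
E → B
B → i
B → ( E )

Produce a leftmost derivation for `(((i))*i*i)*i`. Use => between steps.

E => E*B => B*B => (E)*B => (E*B)*B => (E*B*B)*B => (B*B*B)*B => ((E)*B*B)*B => ((B)*B*B)*B => (((E))*B*B)*B => (((B))*B*B)*B => (((i))*B*B)*B => (((i))*i*B)*B => (((i))*i*i)*B => (((i))*i*i)*i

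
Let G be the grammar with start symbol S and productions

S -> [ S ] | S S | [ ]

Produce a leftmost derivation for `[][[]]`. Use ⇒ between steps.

S ⇒ SS ⇒ []S ⇒ [][S] ⇒ [][[]]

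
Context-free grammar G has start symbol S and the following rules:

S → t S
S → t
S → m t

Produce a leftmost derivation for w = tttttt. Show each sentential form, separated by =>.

S => tS   [S → t S]
tS => ttS   [S → t S]
ttS => tttS   [S → t S]
tttS => ttttS   [S → t S]
ttttS => tttttS   [S → t S]
tttttS => tttttt   [S → t]

S => tS => ttS => tttS => ttttS => tttttS => tttttt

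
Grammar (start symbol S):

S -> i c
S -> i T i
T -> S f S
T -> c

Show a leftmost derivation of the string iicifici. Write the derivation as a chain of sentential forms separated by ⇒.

S⇒iTi⇒iSfSi⇒iiTifSi⇒iicifSi⇒iicifici

S ⇒ iTi   [S -> i T i]
iTi ⇒ iSfSi   [T -> S f S]
iSfSi ⇒ iiTifSi   [S -> i T i]
iiTifSi ⇒ iicifSi   [T -> c]
iicifSi ⇒ iicifici   [S -> i c]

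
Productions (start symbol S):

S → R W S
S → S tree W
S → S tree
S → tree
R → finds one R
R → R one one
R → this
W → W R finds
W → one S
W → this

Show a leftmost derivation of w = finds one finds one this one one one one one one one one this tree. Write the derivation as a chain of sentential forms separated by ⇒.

S ⇒ R W S   [S → R W S]
R W S ⇒ finds one R W S   [R → finds one R]
finds one R W S ⇒ finds one finds one R W S   [R → finds one R]
finds one finds one R W S ⇒ finds one finds one R one one W S   [R → R one one]
finds one finds one R one one W S ⇒ finds one finds one R one one one one W S   [R → R one one]
finds one finds one R one one one one W S ⇒ finds one finds one R one one one one one one W S   [R → R one one]
finds one finds one R one one one one one one W S ⇒ finds one finds one R one one one one one one one one W S   [R → R one one]
finds one finds one R one one one one one one one one W S ⇒ finds one finds one this one one one one one one one one W S   [R → this]
finds one finds one this one one one one one one one one W S ⇒ finds one finds one this one one one one one one one one this S   [W → this]
finds one finds one this one one one one one one one one this S ⇒ finds one finds one this one one one one one one one one this tree   [S → tree]

S ⇒ R W S ⇒ finds one R W S ⇒ finds one finds one R W S ⇒ finds one finds one R one one W S ⇒ finds one finds one R one one one one W S ⇒ finds one finds one R one one one one one one W S ⇒ finds one finds one R one one one one one one one one W S ⇒ finds one finds one this one one one one one one one one W S ⇒ finds one finds one this one one one one one one one one this S ⇒ finds one finds one this one one one one one one one one this tree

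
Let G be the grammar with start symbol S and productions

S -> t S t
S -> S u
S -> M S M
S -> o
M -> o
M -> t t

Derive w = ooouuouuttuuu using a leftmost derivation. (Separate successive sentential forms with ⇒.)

S ⇒ Su   [S -> S u]
Su ⇒ Suu   [S -> S u]
Suu ⇒ Suuu   [S -> S u]
Suuu ⇒ MSMuuu   [S -> M S M]
MSMuuu ⇒ oSMuuu   [M -> o]
oSMuuu ⇒ oSuMuuu   [S -> S u]
oSuMuuu ⇒ oSuuMuuu   [S -> S u]
oSuuMuuu ⇒ oMSMuuMuuu   [S -> M S M]
oMSMuuMuuu ⇒ ooSMuuMuuu   [M -> o]
ooSMuuMuuu ⇒ ooSuMuuMuuu   [S -> S u]
ooSuMuuMuuu ⇒ ooSuuMuuMuuu   [S -> S u]
ooSuuMuuMuuu ⇒ ooouuMuuMuuu   [S -> o]
ooouuMuuMuuu ⇒ ooouuouuMuuu   [M -> o]
ooouuouuMuuu ⇒ ooouuouuttuuu   [M -> t t]

S⇒Su⇒Suu⇒Suuu⇒MSMuuu⇒oSMuuu⇒oSuMuuu⇒oSuuMuuu⇒oMSMuuMuuu⇒ooSMuuMuuu⇒ooSuMuuMuuu⇒ooSuuMuuMuuu⇒ooouuMuuMuuu⇒ooouuouuMuuu⇒ooouuouuttuuu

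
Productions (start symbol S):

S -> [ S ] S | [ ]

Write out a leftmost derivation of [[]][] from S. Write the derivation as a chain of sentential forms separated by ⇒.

S ⇒ [S]S   [S -> [ S ] S]
[S]S ⇒ [[]]S   [S -> [ ]]
[[]]S ⇒ [[]][]   [S -> [ ]]

S ⇒ [S]S ⇒ [[]]S ⇒ [[]][]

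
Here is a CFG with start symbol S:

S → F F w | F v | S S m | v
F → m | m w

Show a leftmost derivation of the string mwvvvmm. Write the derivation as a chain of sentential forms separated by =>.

S => SSm   [S → S S m]
SSm => FvSm   [S → F v]
FvSm => mwvSm   [F → m w]
mwvSm => mwvSSmm   [S → S S m]
mwvSSmm => mwvvSmm   [S → v]
mwvvSmm => mwvvvmm   [S → v]

S=>SSm=>FvSm=>mwvSm=>mwvSSmm=>mwvvSmm=>mwvvvmm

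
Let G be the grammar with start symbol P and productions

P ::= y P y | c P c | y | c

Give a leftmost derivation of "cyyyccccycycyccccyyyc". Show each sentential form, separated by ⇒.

P ⇒ cPc ⇒ cyPyc ⇒ cyyPyyc ⇒ cyyyPyyyc ⇒ cyyycPcyyyc ⇒ cyyyccPccyyyc ⇒ cyyycccPcccyyyc ⇒ cyyyccccPccccyyyc ⇒ cyyyccccyPyccccyyyc ⇒ cyyyccccycPcyccccyyyc ⇒ cyyyccccycycyccccyyyc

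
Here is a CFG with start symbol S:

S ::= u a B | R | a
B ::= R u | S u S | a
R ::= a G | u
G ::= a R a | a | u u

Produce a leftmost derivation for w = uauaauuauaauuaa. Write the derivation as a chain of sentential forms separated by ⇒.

S ⇒ uaB ⇒ uaSuS ⇒ uauaBuS ⇒ uauaauS ⇒ uauaauuaB ⇒ uauaauuaSuS ⇒ uauaauuauaBuS ⇒ uauaauuauaauS ⇒ uauaauuauaauuaB ⇒ uauaauuauaauuaa

S ⇒ uaB   [S ::= u a B]
uaB ⇒ uaSuS   [B ::= S u S]
uaSuS ⇒ uauaBuS   [S ::= u a B]
uauaBuS ⇒ uauaauS   [B ::= a]
uauaauS ⇒ uauaauuaB   [S ::= u a B]
uauaauuaB ⇒ uauaauuaSuS   [B ::= S u S]
uauaauuaSuS ⇒ uauaauuauaBuS   [S ::= u a B]
uauaauuauaBuS ⇒ uauaauuauaauS   [B ::= a]
uauaauuauaauS ⇒ uauaauuauaauuaB   [S ::= u a B]
uauaauuauaauuaB ⇒ uauaauuauaauuaa   [B ::= a]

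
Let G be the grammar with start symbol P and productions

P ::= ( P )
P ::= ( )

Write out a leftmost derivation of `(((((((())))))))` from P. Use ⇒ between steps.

P ⇒ (P) ⇒ ((P)) ⇒ (((P))) ⇒ ((((P)))) ⇒ (((((P))))) ⇒ ((((((P)))))) ⇒ (((((((P))))))) ⇒ (((((((())))))))

P ⇒ (P)   [P ::= ( P )]
(P) ⇒ ((P))   [P ::= ( P )]
((P)) ⇒ (((P)))   [P ::= ( P )]
(((P))) ⇒ ((((P))))   [P ::= ( P )]
((((P)))) ⇒ (((((P)))))   [P ::= ( P )]
(((((P))))) ⇒ ((((((P))))))   [P ::= ( P )]
((((((P)))))) ⇒ (((((((P)))))))   [P ::= ( P )]
(((((((P))))))) ⇒ (((((((())))))))   [P ::= ( )]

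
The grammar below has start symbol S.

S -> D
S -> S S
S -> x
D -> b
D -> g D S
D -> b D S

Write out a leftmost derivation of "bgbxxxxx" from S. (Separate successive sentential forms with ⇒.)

S ⇒ SS   [S -> S S]
SS ⇒ SSS   [S -> S S]
SSS ⇒ SSSS   [S -> S S]
SSSS ⇒ DSSS   [S -> D]
DSSS ⇒ bDSSSS   [D -> b D S]
bDSSSS ⇒ bgDSSSSS   [D -> g D S]
bgDSSSSS ⇒ bgbSSSSS   [D -> b]
bgbSSSSS ⇒ bgbxSSSS   [S -> x]
bgbxSSSS ⇒ bgbxxSSS   [S -> x]
bgbxxSSS ⇒ bgbxxxSS   [S -> x]
bgbxxxSS ⇒ bgbxxxxS   [S -> x]
bgbxxxxS ⇒ bgbxxxxx   [S -> x]

S⇒SS⇒SSS⇒SSSS⇒DSSS⇒bDSSSS⇒bgDSSSSS⇒bgbSSSSS⇒bgbxSSSS⇒bgbxxSSS⇒bgbxxxSS⇒bgbxxxxS⇒bgbxxxxx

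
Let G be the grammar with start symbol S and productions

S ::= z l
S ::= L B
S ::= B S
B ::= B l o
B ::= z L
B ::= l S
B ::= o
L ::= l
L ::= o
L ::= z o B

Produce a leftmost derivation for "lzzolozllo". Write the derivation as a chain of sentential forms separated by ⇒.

S ⇒ LB   [S ::= L B]
LB ⇒ lB   [L ::= l]
lB ⇒ lzL   [B ::= z L]
lzL ⇒ lzzoB   [L ::= z o B]
lzzoB ⇒ lzzolS   [B ::= l S]
lzzolS ⇒ lzzolLB   [S ::= L B]
lzzolLB ⇒ lzzoloB   [L ::= o]
lzzoloB ⇒ lzzoloBlo   [B ::= B l o]
lzzoloBlo ⇒ lzzolozLlo   [B ::= z L]
lzzolozLlo ⇒ lzzolozllo   [L ::= l]

S⇒LB⇒lB⇒lzL⇒lzzoB⇒lzzolS⇒lzzolLB⇒lzzoloB⇒lzzoloBlo⇒lzzolozLlo⇒lzzolozllo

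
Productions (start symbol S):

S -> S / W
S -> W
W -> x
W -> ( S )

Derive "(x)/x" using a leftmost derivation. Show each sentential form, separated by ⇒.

S ⇒ S/W ⇒ W/W ⇒ (S)/W ⇒ (W)/W ⇒ (x)/W ⇒ (x)/x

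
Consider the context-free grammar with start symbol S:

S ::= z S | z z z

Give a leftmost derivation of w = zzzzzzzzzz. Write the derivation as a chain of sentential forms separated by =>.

S => zS => zzS => zzzS => zzzzS => zzzzzS => zzzzzzS => zzzzzzzS => zzzzzzzzzz

S => zS   [S ::= z S]
zS => zzS   [S ::= z S]
zzS => zzzS   [S ::= z S]
zzzS => zzzzS   [S ::= z S]
zzzzS => zzzzzS   [S ::= z S]
zzzzzS => zzzzzzS   [S ::= z S]
zzzzzzS => zzzzzzzS   [S ::= z S]
zzzzzzzS => zzzzzzzzzz   [S ::= z z z]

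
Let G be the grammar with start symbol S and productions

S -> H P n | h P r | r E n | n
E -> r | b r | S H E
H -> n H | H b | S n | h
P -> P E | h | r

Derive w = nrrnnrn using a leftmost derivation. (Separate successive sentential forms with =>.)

S => HPn   [S -> H P n]
HPn => nHPn   [H -> n H]
nHPn => nSnPn   [H -> S n]
nSnPn => nrEnnPn   [S -> r E n]
nrEnnPn => nrrnnPn   [E -> r]
nrrnnPn => nrrnnrn   [P -> r]

S => HPn => nHPn => nSnPn => nrEnnPn => nrrnnPn => nrrnnrn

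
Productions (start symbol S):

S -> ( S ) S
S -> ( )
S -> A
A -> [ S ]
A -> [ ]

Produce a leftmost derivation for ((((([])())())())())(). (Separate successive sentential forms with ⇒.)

S ⇒ (S)S   [S -> ( S ) S]
(S)S ⇒ ((S)S)S   [S -> ( S ) S]
((S)S)S ⇒ (((S)S)S)S   [S -> ( S ) S]
(((S)S)S)S ⇒ ((((S)S)S)S)S   [S -> ( S ) S]
((((S)S)S)S)S ⇒ (((((S)S)S)S)S)S   [S -> ( S ) S]
(((((S)S)S)S)S)S ⇒ (((((A)S)S)S)S)S   [S -> A]
(((((A)S)S)S)S)S ⇒ ((((([])S)S)S)S)S   [A -> [ ]]
((((([])S)S)S)S)S ⇒ ((((([])())S)S)S)S   [S -> ( )]
((((([])())S)S)S)S ⇒ ((((([])())())S)S)S   [S -> ( )]
((((([])())())S)S)S ⇒ ((((([])())())())S)S   [S -> ( )]
((((([])())())())S)S ⇒ ((((([])())())())())S   [S -> ( )]
((((([])())())())())S ⇒ ((((([])())())())())()   [S -> ( )]

S ⇒ (S)S ⇒ ((S)S)S ⇒ (((S)S)S)S ⇒ ((((S)S)S)S)S ⇒ (((((S)S)S)S)S)S ⇒ (((((A)S)S)S)S)S ⇒ ((((([])S)S)S)S)S ⇒ ((((([])())S)S)S)S ⇒ ((((([])())())S)S)S ⇒ ((((([])())())())S)S ⇒ ((((([])())())())())S ⇒ ((((([])())())())())()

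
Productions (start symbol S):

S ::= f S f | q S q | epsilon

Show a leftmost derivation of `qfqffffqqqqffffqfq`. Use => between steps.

S => qSq => qfSfq => qfqSqfq => qfqfSfqfq => qfqffSffqfq => qfqfffSfffqfq => qfqffffSffffqfq => qfqffffqSqffffqfq => qfqffffqqSqqffffqfq => qfqffffqqqqffffqfq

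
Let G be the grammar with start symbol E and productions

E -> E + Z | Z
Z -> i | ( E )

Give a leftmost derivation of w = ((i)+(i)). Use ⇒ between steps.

E ⇒ Z ⇒ (E) ⇒ (E+Z) ⇒ (Z+Z) ⇒ ((E)+Z) ⇒ ((Z)+Z) ⇒ ((i)+Z) ⇒ ((i)+(E)) ⇒ ((i)+(Z)) ⇒ ((i)+(i))

E ⇒ Z   [E -> Z]
Z ⇒ (E)   [Z -> ( E )]
(E) ⇒ (E+Z)   [E -> E + Z]
(E+Z) ⇒ (Z+Z)   [E -> Z]
(Z+Z) ⇒ ((E)+Z)   [Z -> ( E )]
((E)+Z) ⇒ ((Z)+Z)   [E -> Z]
((Z)+Z) ⇒ ((i)+Z)   [Z -> i]
((i)+Z) ⇒ ((i)+(E))   [Z -> ( E )]
((i)+(E)) ⇒ ((i)+(Z))   [E -> Z]
((i)+(Z)) ⇒ ((i)+(i))   [Z -> i]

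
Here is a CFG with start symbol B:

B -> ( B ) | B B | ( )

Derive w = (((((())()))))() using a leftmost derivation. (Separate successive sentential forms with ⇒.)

B⇒BB⇒(B)B⇒((B))B⇒(((B)))B⇒((((B))))B⇒((((BB))))B⇒(((((B)B))))B⇒(((((())B))))B⇒(((((())()))))B⇒(((((())()))))()

B ⇒ BB   [B -> B B]
BB ⇒ (B)B   [B -> ( B )]
(B)B ⇒ ((B))B   [B -> ( B )]
((B))B ⇒ (((B)))B   [B -> ( B )]
(((B)))B ⇒ ((((B))))B   [B -> ( B )]
((((B))))B ⇒ ((((BB))))B   [B -> B B]
((((BB))))B ⇒ (((((B)B))))B   [B -> ( B )]
(((((B)B))))B ⇒ (((((())B))))B   [B -> ( )]
(((((())B))))B ⇒ (((((())()))))B   [B -> ( )]
(((((())()))))B ⇒ (((((())()))))()   [B -> ( )]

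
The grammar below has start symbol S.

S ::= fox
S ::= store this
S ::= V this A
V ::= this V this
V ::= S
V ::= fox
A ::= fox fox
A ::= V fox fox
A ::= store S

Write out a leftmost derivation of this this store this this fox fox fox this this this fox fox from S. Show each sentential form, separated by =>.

S => V this A => this V this this A => this this V this this this A => this this S this this this A => this this V this A this this this A => this this S this A this this this A => this this store this this A this this this A => this this store this this V fox fox this this this A => this this store this this fox fox fox this this this A => this this store this this fox fox fox this this this fox fox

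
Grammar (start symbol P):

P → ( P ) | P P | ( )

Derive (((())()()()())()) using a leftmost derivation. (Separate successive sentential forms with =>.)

P => (P)   [P → ( P )]
(P) => (PP)   [P → P P]
(PP) => ((P)P)   [P → ( P )]
((P)P) => ((PP)P)   [P → P P]
((PP)P) => ((PPP)P)   [P → P P]
((PPP)P) => ((PPPP)P)   [P → P P]
((PPPP)P) => ((PPPPP)P)   [P → P P]
((PPPPP)P) => (((P)PPPP)P)   [P → ( P )]
(((P)PPPP)P) => (((())PPPP)P)   [P → ( )]
(((())PPPP)P) => (((())()PPP)P)   [P → ( )]
(((())()PPP)P) => (((())()()PP)P)   [P → ( )]
(((())()()PP)P) => (((())()()()P)P)   [P → ( )]
(((())()()()P)P) => (((())()()()())P)   [P → ( )]
(((())()()()())P) => (((())()()()())())   [P → ( )]

P => (P) => (PP) => ((P)P) => ((PP)P) => ((PPP)P) => ((PPPP)P) => ((PPPPP)P) => (((P)PPPP)P) => (((())PPPP)P) => (((())()PPP)P) => (((())()()PP)P) => (((())()()()P)P) => (((())()()()())P) => (((())()()()())())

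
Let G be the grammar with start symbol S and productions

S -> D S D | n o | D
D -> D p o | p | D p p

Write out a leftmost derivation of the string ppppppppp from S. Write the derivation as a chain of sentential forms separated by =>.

S => D   [S -> D]
D => Dpp   [D -> D p p]
Dpp => Dpppp   [D -> D p p]
Dpppp => Dpppppp   [D -> D p p]
Dpppppp => Dpppppppp   [D -> D p p]
Dpppppppp => ppppppppp   [D -> p]

S=>D=>Dpp=>Dpppp=>Dpppppp=>Dpppppppp=>ppppppppp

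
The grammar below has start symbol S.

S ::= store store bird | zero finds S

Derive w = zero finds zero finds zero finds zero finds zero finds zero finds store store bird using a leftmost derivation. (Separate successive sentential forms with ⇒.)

S ⇒ zero finds S ⇒ zero finds zero finds S ⇒ zero finds zero finds zero finds S ⇒ zero finds zero finds zero finds zero finds S ⇒ zero finds zero finds zero finds zero finds zero finds S ⇒ zero finds zero finds zero finds zero finds zero finds zero finds S ⇒ zero finds zero finds zero finds zero finds zero finds zero finds store store bird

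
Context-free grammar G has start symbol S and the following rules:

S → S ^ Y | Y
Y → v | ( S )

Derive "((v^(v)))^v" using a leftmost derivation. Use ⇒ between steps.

S ⇒ S^Y   [S → S ^ Y]
S^Y ⇒ Y^Y   [S → Y]
Y^Y ⇒ (S)^Y   [Y → ( S )]
(S)^Y ⇒ (Y)^Y   [S → Y]
(Y)^Y ⇒ ((S))^Y   [Y → ( S )]
((S))^Y ⇒ ((S^Y))^Y   [S → S ^ Y]
((S^Y))^Y ⇒ ((Y^Y))^Y   [S → Y]
((Y^Y))^Y ⇒ ((v^Y))^Y   [Y → v]
((v^Y))^Y ⇒ ((v^(S)))^Y   [Y → ( S )]
((v^(S)))^Y ⇒ ((v^(Y)))^Y   [S → Y]
((v^(Y)))^Y ⇒ ((v^(v)))^Y   [Y → v]
((v^(v)))^Y ⇒ ((v^(v)))^v   [Y → v]

S ⇒ S^Y ⇒ Y^Y ⇒ (S)^Y ⇒ (Y)^Y ⇒ ((S))^Y ⇒ ((S^Y))^Y ⇒ ((Y^Y))^Y ⇒ ((v^Y))^Y ⇒ ((v^(S)))^Y ⇒ ((v^(Y)))^Y ⇒ ((v^(v)))^Y ⇒ ((v^(v)))^v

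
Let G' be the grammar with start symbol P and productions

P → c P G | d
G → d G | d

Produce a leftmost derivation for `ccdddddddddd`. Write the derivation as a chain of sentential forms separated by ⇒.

P ⇒ cPG   [P → c P G]
cPG ⇒ ccPGG   [P → c P G]
ccPGG ⇒ ccdGG   [P → d]
ccdGG ⇒ ccddGG   [G → d G]
ccddGG ⇒ ccdddG   [G → d]
ccdddG ⇒ ccddddG   [G → d G]
ccddddG ⇒ ccdddddG   [G → d G]
ccdddddG ⇒ ccddddddG   [G → d G]
ccddddddG ⇒ ccdddddddG   [G → d G]
ccdddddddG ⇒ ccddddddddG   [G → d G]
ccddddddddG ⇒ ccdddddddddG   [G → d G]
ccdddddddddG ⇒ ccdddddddddd   [G → d]

P⇒cPG⇒ccPGG⇒ccdGG⇒ccddGG⇒ccdddG⇒ccddddG⇒ccdddddG⇒ccddddddG⇒ccdddddddG⇒ccddddddddG⇒ccdddddddddG⇒ccdddddddddd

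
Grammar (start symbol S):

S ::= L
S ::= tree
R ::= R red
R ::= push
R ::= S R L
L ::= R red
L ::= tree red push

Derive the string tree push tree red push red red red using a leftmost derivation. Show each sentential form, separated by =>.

S => L => R red => R red red => R red red red => S R L red red red => tree R L red red red => tree push L red red red => tree push tree red push red red red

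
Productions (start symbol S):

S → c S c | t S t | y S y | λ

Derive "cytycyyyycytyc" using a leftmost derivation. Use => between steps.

S=>cSc=>cySyc=>cytStyc=>cytySytyc=>cytycScytyc=>cytycySycytyc=>cytycyySyycytyc=>cytycyyyycytyc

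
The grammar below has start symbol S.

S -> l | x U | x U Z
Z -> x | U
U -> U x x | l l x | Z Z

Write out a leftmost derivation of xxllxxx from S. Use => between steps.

S=>xU=>xUxx=>xZZxx=>xxZxx=>xxUxx=>xxllxxx

S => xU   [S -> x U]
xU => xUxx   [U -> U x x]
xUxx => xZZxx   [U -> Z Z]
xZZxx => xxZxx   [Z -> x]
xxZxx => xxUxx   [Z -> U]
xxUxx => xxllxxx   [U -> l l x]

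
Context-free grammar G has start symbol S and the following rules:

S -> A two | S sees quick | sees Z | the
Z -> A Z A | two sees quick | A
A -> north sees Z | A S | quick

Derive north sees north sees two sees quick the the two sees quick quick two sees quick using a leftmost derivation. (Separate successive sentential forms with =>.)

S => S sees quick => A two sees quick => north sees Z two sees quick => north sees A Z A two sees quick => north sees A S Z A two sees quick => north sees A S S Z A two sees quick => north sees north sees Z S S Z A two sees quick => north sees north sees two sees quick S S Z A two sees quick => north sees north sees two sees quick the S Z A two sees quick => north sees north sees two sees quick the the Z A two sees quick => north sees north sees two sees quick the the two sees quick A two sees quick => north sees north sees two sees quick the the two sees quick quick two sees quick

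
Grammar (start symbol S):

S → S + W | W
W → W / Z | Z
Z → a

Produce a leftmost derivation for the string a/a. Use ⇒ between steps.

S ⇒ W   [S → W]
W ⇒ W/Z   [W → W / Z]
W/Z ⇒ Z/Z   [W → Z]
Z/Z ⇒ a/Z   [Z → a]
a/Z ⇒ a/a   [Z → a]

S ⇒ W ⇒ W/Z ⇒ Z/Z ⇒ a/Z ⇒ a/a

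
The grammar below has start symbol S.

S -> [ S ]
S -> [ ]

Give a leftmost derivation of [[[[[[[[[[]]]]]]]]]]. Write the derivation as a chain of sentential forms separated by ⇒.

S ⇒ [S] ⇒ [[S]] ⇒ [[[S]]] ⇒ [[[[S]]]] ⇒ [[[[[S]]]]] ⇒ [[[[[[S]]]]]] ⇒ [[[[[[[S]]]]]]] ⇒ [[[[[[[[S]]]]]]]] ⇒ [[[[[[[[[S]]]]]]]]] ⇒ [[[[[[[[[[]]]]]]]]]]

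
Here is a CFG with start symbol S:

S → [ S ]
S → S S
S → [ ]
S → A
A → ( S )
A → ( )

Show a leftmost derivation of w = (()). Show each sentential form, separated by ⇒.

S⇒A⇒(S)⇒(A)⇒(())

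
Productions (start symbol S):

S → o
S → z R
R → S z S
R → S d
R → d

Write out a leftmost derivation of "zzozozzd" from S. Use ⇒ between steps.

S ⇒ zR ⇒ zSzS ⇒ zzRzS ⇒ zzSzSzS ⇒ zzozSzS ⇒ zzozozS ⇒ zzozozzR ⇒ zzozozzd

S ⇒ zR   [S → z R]
zR ⇒ zSzS   [R → S z S]
zSzS ⇒ zzRzS   [S → z R]
zzRzS ⇒ zzSzSzS   [R → S z S]
zzSzSzS ⇒ zzozSzS   [S → o]
zzozSzS ⇒ zzozozS   [S → o]
zzozozS ⇒ zzozozzR   [S → z R]
zzozozzR ⇒ zzozozzd   [R → d]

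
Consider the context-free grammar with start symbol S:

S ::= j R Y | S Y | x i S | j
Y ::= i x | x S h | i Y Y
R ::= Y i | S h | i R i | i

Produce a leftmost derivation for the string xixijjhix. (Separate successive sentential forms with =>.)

S => xiS => xixiS => xixijRY => xixijShY => xixijjhY => xixijjhix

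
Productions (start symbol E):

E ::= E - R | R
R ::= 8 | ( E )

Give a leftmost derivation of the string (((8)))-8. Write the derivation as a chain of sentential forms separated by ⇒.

E⇒E-R⇒R-R⇒(E)-R⇒(R)-R⇒((E))-R⇒((R))-R⇒(((E)))-R⇒(((R)))-R⇒(((8)))-R⇒(((8)))-8

E ⇒ E-R   [E ::= E - R]
E-R ⇒ R-R   [E ::= R]
R-R ⇒ (E)-R   [R ::= ( E )]
(E)-R ⇒ (R)-R   [E ::= R]
(R)-R ⇒ ((E))-R   [R ::= ( E )]
((E))-R ⇒ ((R))-R   [E ::= R]
((R))-R ⇒ (((E)))-R   [R ::= ( E )]
(((E)))-R ⇒ (((R)))-R   [E ::= R]
(((R)))-R ⇒ (((8)))-R   [R ::= 8]
(((8)))-R ⇒ (((8)))-8   [R ::= 8]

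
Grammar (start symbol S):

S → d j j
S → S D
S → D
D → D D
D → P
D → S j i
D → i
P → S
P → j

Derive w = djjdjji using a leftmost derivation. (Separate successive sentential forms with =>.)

S => SD => djjD => djjP => djjS => djjSD => djjdjjD => djjdjji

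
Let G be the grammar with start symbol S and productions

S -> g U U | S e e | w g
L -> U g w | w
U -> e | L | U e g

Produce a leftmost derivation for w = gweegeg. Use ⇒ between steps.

S ⇒ gUU ⇒ gLU ⇒ gwU ⇒ gwUeg ⇒ gwUegeg ⇒ gweegeg

S ⇒ gUU   [S -> g U U]
gUU ⇒ gLU   [U -> L]
gLU ⇒ gwU   [L -> w]
gwU ⇒ gwUeg   [U -> U e g]
gwUeg ⇒ gwUegeg   [U -> U e g]
gwUegeg ⇒ gweegeg   [U -> e]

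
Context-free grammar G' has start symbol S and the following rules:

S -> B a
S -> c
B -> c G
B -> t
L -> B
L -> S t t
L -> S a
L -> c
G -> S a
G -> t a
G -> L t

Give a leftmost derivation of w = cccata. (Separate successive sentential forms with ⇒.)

S⇒Ba⇒cGa⇒cLta⇒cBta⇒ccGta⇒ccSata⇒cccata

S ⇒ Ba   [S -> B a]
Ba ⇒ cGa   [B -> c G]
cGa ⇒ cLta   [G -> L t]
cLta ⇒ cBta   [L -> B]
cBta ⇒ ccGta   [B -> c G]
ccGta ⇒ ccSata   [G -> S a]
ccSata ⇒ cccata   [S -> c]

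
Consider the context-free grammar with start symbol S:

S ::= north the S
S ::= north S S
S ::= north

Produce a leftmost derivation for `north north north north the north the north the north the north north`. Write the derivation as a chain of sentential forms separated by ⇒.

S ⇒ north S S ⇒ north north S ⇒ north north north S S ⇒ north north north north the S S ⇒ north north north north the north the S S ⇒ north north north north the north the north the S S ⇒ north north north north the north the north the north the S S ⇒ north north north north the north the north the north the north S ⇒ north north north north the north the north the north the north north

S ⇒ north S S   [S ::= north S S]
north S S ⇒ north north S   [S ::= north]
north north S ⇒ north north north S S   [S ::= north S S]
north north north S S ⇒ north north north north the S S   [S ::= north the S]
north north north north the S S ⇒ north north north north the north the S S   [S ::= north the S]
north north north north the north the S S ⇒ north north north north the north the north the S S   [S ::= north the S]
north north north north the north the north the S S ⇒ north north north north the north the north the north the S S   [S ::= north the S]
north north north north the north the north the north the S S ⇒ north north north north the north the north the north the north S   [S ::= north]
north north north north the north the north the north the north S ⇒ north north north north the north the north the north the north north   [S ::= north]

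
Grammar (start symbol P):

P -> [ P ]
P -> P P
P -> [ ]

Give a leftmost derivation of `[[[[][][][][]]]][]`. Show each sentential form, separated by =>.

P => PP   [P -> P P]
PP => [P]P   [P -> [ P ]]
[P]P => [[P]]P   [P -> [ P ]]
[[P]]P => [[[P]]]P   [P -> [ P ]]
[[[P]]]P => [[[PP]]]P   [P -> P P]
[[[PP]]]P => [[[PPP]]]P   [P -> P P]
[[[PPP]]]P => [[[PPPP]]]P   [P -> P P]
[[[PPPP]]]P => [[[PPPPP]]]P   [P -> P P]
[[[PPPPP]]]P => [[[[]PPPP]]]P   [P -> [ ]]
[[[[]PPPP]]]P => [[[[][]PPP]]]P   [P -> [ ]]
[[[[][]PPP]]]P => [[[[][][]PP]]]P   [P -> [ ]]
[[[[][][]PP]]]P => [[[[][][][]P]]]P   [P -> [ ]]
[[[[][][][]P]]]P => [[[[][][][][]]]]P   [P -> [ ]]
[[[[][][][][]]]]P => [[[[][][][][]]]][]   [P -> [ ]]

P => PP => [P]P => [[P]]P => [[[P]]]P => [[[PP]]]P => [[[PPP]]]P => [[[PPPP]]]P => [[[PPPPP]]]P => [[[[]PPPP]]]P => [[[[][]PPP]]]P => [[[[][][]PP]]]P => [[[[][][][]P]]]P => [[[[][][][][]]]]P => [[[[][][][][]]]][]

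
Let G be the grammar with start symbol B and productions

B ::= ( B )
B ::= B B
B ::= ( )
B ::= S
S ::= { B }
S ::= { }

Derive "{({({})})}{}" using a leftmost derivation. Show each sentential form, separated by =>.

B => BB => SB => {B}B => {(B)}B => {(S)}B => {({B})}B => {({(B)})}B => {({(S)})}B => {({({})})}B => {({({})})}S => {({({})})}{}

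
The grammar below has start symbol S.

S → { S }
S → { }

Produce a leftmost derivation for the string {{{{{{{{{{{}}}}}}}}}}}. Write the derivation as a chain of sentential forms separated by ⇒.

S ⇒ {S} ⇒ {{S}} ⇒ {{{S}}} ⇒ {{{{S}}}} ⇒ {{{{{S}}}}} ⇒ {{{{{{S}}}}}} ⇒ {{{{{{{S}}}}}}} ⇒ {{{{{{{{S}}}}}}}} ⇒ {{{{{{{{{S}}}}}}}}} ⇒ {{{{{{{{{{S}}}}}}}}}} ⇒ {{{{{{{{{{{}}}}}}}}}}}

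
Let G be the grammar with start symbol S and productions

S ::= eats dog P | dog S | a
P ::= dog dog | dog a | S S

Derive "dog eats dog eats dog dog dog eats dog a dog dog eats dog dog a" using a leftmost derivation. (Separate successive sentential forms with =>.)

S => dog S   [S ::= dog S]
dog S => dog eats dog P   [S ::= eats dog P]
dog eats dog P => dog eats dog S S   [P ::= S S]
dog eats dog S S => dog eats dog eats dog P S   [S ::= eats dog P]
dog eats dog eats dog P S => dog eats dog eats dog dog dog S   [P ::= dog dog]
dog eats dog eats dog dog dog S => dog eats dog eats dog dog dog eats dog P   [S ::= eats dog P]
dog eats dog eats dog dog dog eats dog P => dog eats dog eats dog dog dog eats dog S S   [P ::= S S]
dog eats dog eats dog dog dog eats dog S S => dog eats dog eats dog dog dog eats dog a S   [S ::= a]
dog eats dog eats dog dog dog eats dog a S => dog eats dog eats dog dog dog eats dog a dog S   [S ::= dog S]
dog eats dog eats dog dog dog eats dog a dog S => dog eats dog eats dog dog dog eats dog a dog dog S   [S ::= dog S]
dog eats dog eats dog dog dog eats dog a dog dog S => dog eats dog eats dog dog dog eats dog a dog dog eats dog P   [S ::= eats dog P]
dog eats dog eats dog dog dog eats dog a dog dog eats dog P => dog eats dog eats dog dog dog eats dog a dog dog eats dog dog a   [P ::= dog a]

S => dog S => dog eats dog P => dog eats dog S S => dog eats dog eats dog P S => dog eats dog eats dog dog dog S => dog eats dog eats dog dog dog eats dog P => dog eats dog eats dog dog dog eats dog S S => dog eats dog eats dog dog dog eats dog a S => dog eats dog eats dog dog dog eats dog a dog S => dog eats dog eats dog dog dog eats dog a dog dog S => dog eats dog eats dog dog dog eats dog a dog dog eats dog P => dog eats dog eats dog dog dog eats dog a dog dog eats dog dog a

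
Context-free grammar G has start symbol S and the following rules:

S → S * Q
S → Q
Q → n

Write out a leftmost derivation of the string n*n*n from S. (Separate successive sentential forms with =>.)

S => S*Q => S*Q*Q => Q*Q*Q => n*Q*Q => n*n*Q => n*n*n

S => S*Q   [S → S * Q]
S*Q => S*Q*Q   [S → S * Q]
S*Q*Q => Q*Q*Q   [S → Q]
Q*Q*Q => n*Q*Q   [Q → n]
n*Q*Q => n*n*Q   [Q → n]
n*n*Q => n*n*n   [Q → n]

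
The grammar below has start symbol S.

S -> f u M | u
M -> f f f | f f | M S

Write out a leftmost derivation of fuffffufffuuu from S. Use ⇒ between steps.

S ⇒ fuM   [S -> f u M]
fuM ⇒ fuMS   [M -> M S]
fuMS ⇒ fufffS   [M -> f f f]
fufffS ⇒ fuffffuM   [S -> f u M]
fuffffuM ⇒ fuffffuMS   [M -> M S]
fuffffuMS ⇒ fuffffuMSS   [M -> M S]
fuffffuMSS ⇒ fuffffuMSSS   [M -> M S]
fuffffuMSSS ⇒ fuffffufffSSS   [M -> f f f]
fuffffufffSSS ⇒ fuffffufffuSS   [S -> u]
fuffffufffuSS ⇒ fuffffufffuuS   [S -> u]
fuffffufffuuS ⇒ fuffffufffuuu   [S -> u]

S⇒fuM⇒fuMS⇒fufffS⇒fuffffuM⇒fuffffuMS⇒fuffffuMSS⇒fuffffuMSSS⇒fuffffufffSSS⇒fuffffufffuSS⇒fuffffufffuuS⇒fuffffufffuuu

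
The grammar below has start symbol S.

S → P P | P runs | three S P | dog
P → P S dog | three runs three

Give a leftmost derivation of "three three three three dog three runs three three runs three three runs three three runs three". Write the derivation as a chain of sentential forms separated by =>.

S => three S P => three three S P P => three three three S P P P => three three three three S P P P P => three three three three dog P P P P => three three three three dog three runs three P P P => three three three three dog three runs three three runs three P P => three three three three dog three runs three three runs three three runs three P => three three three three dog three runs three three runs three three runs three three runs three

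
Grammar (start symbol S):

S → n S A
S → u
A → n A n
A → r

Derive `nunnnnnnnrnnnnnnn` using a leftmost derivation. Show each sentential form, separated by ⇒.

S ⇒ nSA ⇒ nuA ⇒ nunAn ⇒ nunnAnn ⇒ nunnnAnnn ⇒ nunnnnAnnnn ⇒ nunnnnnAnnnnn ⇒ nunnnnnnAnnnnnn ⇒ nunnnnnnnAnnnnnnn ⇒ nunnnnnnnrnnnnnnn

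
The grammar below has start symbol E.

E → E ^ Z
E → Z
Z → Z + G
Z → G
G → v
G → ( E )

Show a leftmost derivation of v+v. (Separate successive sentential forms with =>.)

E => Z => Z+G => G+G => v+G => v+v

E => Z   [E → Z]
Z => Z+G   [Z → Z + G]
Z+G => G+G   [Z → G]
G+G => v+G   [G → v]
v+G => v+v   [G → v]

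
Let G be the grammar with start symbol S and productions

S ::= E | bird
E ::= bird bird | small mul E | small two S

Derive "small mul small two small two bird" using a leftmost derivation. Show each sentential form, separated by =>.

S => E => small mul E => small mul small two S => small mul small two E => small mul small two small two S => small mul small two small two bird

S => E   [S ::= E]
E => small mul E   [E ::= small mul E]
small mul E => small mul small two S   [E ::= small two S]
small mul small two S => small mul small two E   [S ::= E]
small mul small two E => small mul small two small two S   [E ::= small two S]
small mul small two small two S => small mul small two small two bird   [S ::= bird]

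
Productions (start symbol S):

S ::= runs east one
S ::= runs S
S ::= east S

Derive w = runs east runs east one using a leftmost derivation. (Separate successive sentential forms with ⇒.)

S ⇒ runs S   [S ::= runs S]
runs S ⇒ runs east S   [S ::= east S]
runs east S ⇒ runs east runs east one   [S ::= runs east one]

S ⇒ runs S ⇒ runs east S ⇒ runs east runs east one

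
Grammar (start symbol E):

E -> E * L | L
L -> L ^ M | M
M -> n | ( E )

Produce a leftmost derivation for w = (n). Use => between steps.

E => L => M => (E) => (L) => (M) => (n)

E => L   [E -> L]
L => M   [L -> M]
M => (E)   [M -> ( E )]
(E) => (L)   [E -> L]
(L) => (M)   [L -> M]
(M) => (n)   [M -> n]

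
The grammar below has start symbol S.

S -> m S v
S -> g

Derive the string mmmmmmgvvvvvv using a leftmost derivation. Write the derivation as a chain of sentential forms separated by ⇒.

S ⇒ mSv   [S -> m S v]
mSv ⇒ mmSvv   [S -> m S v]
mmSvv ⇒ mmmSvvv   [S -> m S v]
mmmSvvv ⇒ mmmmSvvvv   [S -> m S v]
mmmmSvvvv ⇒ mmmmmSvvvvv   [S -> m S v]
mmmmmSvvvvv ⇒ mmmmmmSvvvvvv   [S -> m S v]
mmmmmmSvvvvvv ⇒ mmmmmmgvvvvvv   [S -> g]

S ⇒ mSv ⇒ mmSvv ⇒ mmmSvvv ⇒ mmmmSvvvv ⇒ mmmmmSvvvvv ⇒ mmmmmmSvvvvvv ⇒ mmmmmmgvvvvvv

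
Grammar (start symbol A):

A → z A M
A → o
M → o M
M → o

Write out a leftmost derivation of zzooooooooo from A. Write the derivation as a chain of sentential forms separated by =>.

A => zAM => zzAMM => zzoMM => zzooMM => zzoooMM => zzooooMM => zzoooooMM => zzooooooM => zzoooooooM => zzooooooooM => zzooooooooo

A => zAM   [A → z A M]
zAM => zzAMM   [A → z A M]
zzAMM => zzoMM   [A → o]
zzoMM => zzooMM   [M → o M]
zzooMM => zzoooMM   [M → o M]
zzoooMM => zzooooMM   [M → o M]
zzooooMM => zzoooooMM   [M → o M]
zzoooooMM => zzooooooM   [M → o]
zzooooooM => zzoooooooM   [M → o M]
zzoooooooM => zzooooooooM   [M → o M]
zzooooooooM => zzooooooooo   [M → o]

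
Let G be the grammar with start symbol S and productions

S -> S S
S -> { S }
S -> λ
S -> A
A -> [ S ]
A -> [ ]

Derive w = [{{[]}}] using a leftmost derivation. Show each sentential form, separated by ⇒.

S ⇒ A ⇒ [S] ⇒ [{S}] ⇒ [{{S}}] ⇒ [{{A}}] ⇒ [{{[]}}]

S ⇒ A   [S -> A]
A ⇒ [S]   [A -> [ S ]]
[S] ⇒ [{S}]   [S -> { S }]
[{S}] ⇒ [{{S}}]   [S -> { S }]
[{{S}}] ⇒ [{{A}}]   [S -> A]
[{{A}}] ⇒ [{{[]}}]   [A -> [ ]]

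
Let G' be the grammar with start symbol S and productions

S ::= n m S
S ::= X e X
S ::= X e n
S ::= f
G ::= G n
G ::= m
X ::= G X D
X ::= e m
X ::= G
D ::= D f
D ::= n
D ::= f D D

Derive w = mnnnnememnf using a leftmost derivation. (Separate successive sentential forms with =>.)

S => XeX => GeX => GneX => GnneX => GnnneX => GnnnneX => mnnnneX => mnnnneGXD => mnnnnemXD => mnnnnememD => mnnnnememDf => mnnnnememnf

S => XeX   [S ::= X e X]
XeX => GeX   [X ::= G]
GeX => GneX   [G ::= G n]
GneX => GnneX   [G ::= G n]
GnneX => GnnneX   [G ::= G n]
GnnneX => GnnnneX   [G ::= G n]
GnnnneX => mnnnneX   [G ::= m]
mnnnneX => mnnnneGXD   [X ::= G X D]
mnnnneGXD => mnnnnemXD   [G ::= m]
mnnnnemXD => mnnnnememD   [X ::= e m]
mnnnnememD => mnnnnememDf   [D ::= D f]
mnnnnememDf => mnnnnememnf   [D ::= n]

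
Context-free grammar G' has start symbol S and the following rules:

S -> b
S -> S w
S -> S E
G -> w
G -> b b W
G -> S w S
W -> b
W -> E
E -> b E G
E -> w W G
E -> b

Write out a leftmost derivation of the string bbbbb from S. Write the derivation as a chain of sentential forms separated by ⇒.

S ⇒ SE   [S -> S E]
SE ⇒ SEE   [S -> S E]
SEE ⇒ SEEE   [S -> S E]
SEEE ⇒ SEEEE   [S -> S E]
SEEEE ⇒ bEEEE   [S -> b]
bEEEE ⇒ bbEEE   [E -> b]
bbEEE ⇒ bbbEE   [E -> b]
bbbEE ⇒ bbbbE   [E -> b]
bbbbE ⇒ bbbbb   [E -> b]

S ⇒ SE ⇒ SEE ⇒ SEEE ⇒ SEEEE ⇒ bEEEE ⇒ bbEEE ⇒ bbbEE ⇒ bbbbE ⇒ bbbbb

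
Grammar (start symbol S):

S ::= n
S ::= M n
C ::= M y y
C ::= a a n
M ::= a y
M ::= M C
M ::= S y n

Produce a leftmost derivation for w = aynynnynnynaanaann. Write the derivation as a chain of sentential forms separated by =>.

S => Mn => MCn => MCCn => SynCCn => MnynCCn => SynnynCCn => MnynnynCCn => SynnynnynCCn => MnynnynnynCCn => aynynnynnynCCn => aynynnynnynaanCn => aynynnynnynaanaann

S => Mn   [S ::= M n]
Mn => MCn   [M ::= M C]
MCn => MCCn   [M ::= M C]
MCCn => SynCCn   [M ::= S y n]
SynCCn => MnynCCn   [S ::= M n]
MnynCCn => SynnynCCn   [M ::= S y n]
SynnynCCn => MnynnynCCn   [S ::= M n]
MnynnynCCn => SynnynnynCCn   [M ::= S y n]
SynnynnynCCn => MnynnynnynCCn   [S ::= M n]
MnynnynnynCCn => aynynnynnynCCn   [M ::= a y]
aynynnynnynCCn => aynynnynnynaanCn   [C ::= a a n]
aynynnynnynaanCn => aynynnynnynaanaann   [C ::= a a n]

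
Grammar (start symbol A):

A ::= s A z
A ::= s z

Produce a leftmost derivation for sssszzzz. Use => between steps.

A => sAz   [A ::= s A z]
sAz => ssAzz   [A ::= s A z]
ssAzz => sssAzzz   [A ::= s A z]
sssAzzz => sssszzzz   [A ::= s z]

A => sAz => ssAzz => sssAzzz => sssszzzz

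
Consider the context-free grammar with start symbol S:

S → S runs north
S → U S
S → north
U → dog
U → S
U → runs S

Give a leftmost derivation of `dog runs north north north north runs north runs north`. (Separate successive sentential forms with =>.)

S => S runs north => U S runs north => dog S runs north => dog U S runs north => dog runs S S runs north => dog runs north S runs north => dog runs north S runs north runs north => dog runs north U S runs north runs north => dog runs north S S runs north runs north => dog runs north north S runs north runs north => dog runs north north U S runs north runs north => dog runs north north S S runs north runs north => dog runs north north north S runs north runs north => dog runs north north north north runs north runs north

S => S runs north   [S → S runs north]
S runs north => U S runs north   [S → U S]
U S runs north => dog S runs north   [U → dog]
dog S runs north => dog U S runs north   [S → U S]
dog U S runs north => dog runs S S runs north   [U → runs S]
dog runs S S runs north => dog runs north S runs north   [S → north]
dog runs north S runs north => dog runs north S runs north runs north   [S → S runs north]
dog runs north S runs north runs north => dog runs north U S runs north runs north   [S → U S]
dog runs north U S runs north runs north => dog runs north S S runs north runs north   [U → S]
dog runs north S S runs north runs north => dog runs north north S runs north runs north   [S → north]
dog runs north north S runs north runs north => dog runs north north U S runs north runs north   [S → U S]
dog runs north north U S runs north runs north => dog runs north north S S runs north runs north   [U → S]
dog runs north north S S runs north runs north => dog runs north north north S runs north runs north   [S → north]
dog runs north north north S runs north runs north => dog runs north north north north runs north runs north   [S → north]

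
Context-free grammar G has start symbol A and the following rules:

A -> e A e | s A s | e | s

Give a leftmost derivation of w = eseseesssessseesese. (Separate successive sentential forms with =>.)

A => eAe   [A -> e A e]
eAe => esAse   [A -> s A s]
esAse => eseAese   [A -> e A e]
eseAese => esesAsese   [A -> s A s]
esesAsese => eseseAesese   [A -> e A e]
eseseAesese => eseseeAeesese   [A -> e A e]
eseseeAeesese => eseseesAseesese   [A -> s A s]
eseseesAseesese => eseseessAsseesese   [A -> s A s]
eseseessAsseesese => eseseesssAssseesese   [A -> s A s]
eseseesssAssseesese => eseseesssessseesese   [A -> e]

A => eAe => esAse => eseAese => esesAsese => eseseAesese => eseseeAeesese => eseseesAseesese => eseseessAsseesese => eseseesssAssseesese => eseseesssessseesese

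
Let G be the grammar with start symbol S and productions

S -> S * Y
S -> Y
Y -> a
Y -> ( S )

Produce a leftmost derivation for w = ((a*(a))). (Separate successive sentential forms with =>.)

S => Y => (S) => (Y) => ((S)) => ((S*Y)) => ((Y*Y)) => ((a*Y)) => ((a*(S))) => ((a*(Y))) => ((a*(a)))

S => Y   [S -> Y]
Y => (S)   [Y -> ( S )]
(S) => (Y)   [S -> Y]
(Y) => ((S))   [Y -> ( S )]
((S)) => ((S*Y))   [S -> S * Y]
((S*Y)) => ((Y*Y))   [S -> Y]
((Y*Y)) => ((a*Y))   [Y -> a]
((a*Y)) => ((a*(S)))   [Y -> ( S )]
((a*(S))) => ((a*(Y)))   [S -> Y]
((a*(Y))) => ((a*(a)))   [Y -> a]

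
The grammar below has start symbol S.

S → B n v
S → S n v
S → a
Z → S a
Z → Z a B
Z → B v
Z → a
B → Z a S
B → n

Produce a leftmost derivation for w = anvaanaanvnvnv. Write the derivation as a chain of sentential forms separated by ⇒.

S⇒Snv⇒Snvnv⇒Bnvnvnv⇒ZaSnvnvnv⇒ZaBaSnvnvnv⇒SaaBaSnvnvnv⇒SnvaaBaSnvnvnv⇒anvaaBaSnvnvnv⇒anvaanaSnvnvnv⇒anvaanaanvnvnv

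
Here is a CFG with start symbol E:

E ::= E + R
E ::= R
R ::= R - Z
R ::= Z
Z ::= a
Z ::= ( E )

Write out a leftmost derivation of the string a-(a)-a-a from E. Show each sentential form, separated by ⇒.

E ⇒ R ⇒ R-Z ⇒ R-Z-Z ⇒ R-Z-Z-Z ⇒ Z-Z-Z-Z ⇒ a-Z-Z-Z ⇒ a-(E)-Z-Z ⇒ a-(R)-Z-Z ⇒ a-(Z)-Z-Z ⇒ a-(a)-Z-Z ⇒ a-(a)-a-Z ⇒ a-(a)-a-a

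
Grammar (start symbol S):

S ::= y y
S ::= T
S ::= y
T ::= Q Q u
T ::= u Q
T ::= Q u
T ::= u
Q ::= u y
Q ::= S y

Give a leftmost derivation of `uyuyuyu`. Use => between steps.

S => T   [S ::= T]
T => Qu   [T ::= Q u]
Qu => Syu   [Q ::= S y]
Syu => Tyu   [S ::= T]
Tyu => QQuyu   [T ::= Q Q u]
QQuyu => uyQuyu   [Q ::= u y]
uyQuyu => uyuyuyu   [Q ::= u y]

S => T => Qu => Syu => Tyu => QQuyu => uyQuyu => uyuyuyu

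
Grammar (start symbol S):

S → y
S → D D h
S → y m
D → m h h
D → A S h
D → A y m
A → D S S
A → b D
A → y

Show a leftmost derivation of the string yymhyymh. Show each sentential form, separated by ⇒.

S ⇒ DDh   [S → D D h]
DDh ⇒ AShDh   [D → A S h]
AShDh ⇒ yShDh   [A → y]
yShDh ⇒ yymhDh   [S → y m]
yymhDh ⇒ yymhAymh   [D → A y m]
yymhAymh ⇒ yymhyymh   [A → y]

S ⇒ DDh ⇒ AShDh ⇒ yShDh ⇒ yymhDh ⇒ yymhAymh ⇒ yymhyymh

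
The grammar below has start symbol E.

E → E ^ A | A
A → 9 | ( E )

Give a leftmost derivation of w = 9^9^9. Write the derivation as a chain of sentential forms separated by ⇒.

E ⇒ E^A ⇒ E^A^A ⇒ A^A^A ⇒ 9^A^A ⇒ 9^9^A ⇒ 9^9^9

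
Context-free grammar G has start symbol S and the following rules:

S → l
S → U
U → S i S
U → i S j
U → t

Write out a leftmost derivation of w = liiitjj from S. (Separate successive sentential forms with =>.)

S => U   [S → U]
U => SiS   [U → S i S]
SiS => liS   [S → l]
liS => liU   [S → U]
liU => liiSj   [U → i S j]
liiSj => liiUj   [S → U]
liiUj => liiiSjj   [U → i S j]
liiiSjj => liiiUjj   [S → U]
liiiUjj => liiitjj   [U → t]

S => U => SiS => liS => liU => liiSj => liiUj => liiiSjj => liiiUjj => liiitjj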